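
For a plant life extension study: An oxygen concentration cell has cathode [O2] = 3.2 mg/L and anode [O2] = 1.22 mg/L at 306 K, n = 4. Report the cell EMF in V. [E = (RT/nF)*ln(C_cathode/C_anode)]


Apply the Nernst concentration-cell relation: E = (RT/nF)*ln(C_cathode/C_anode)
RT/nF = 8.314*306/(4*96485) = 0.00659192 V
ln(3.2/1.22) = 0.9643
E = 0.00659192 * 0.9643 = 0.00636 V

0.00636 V


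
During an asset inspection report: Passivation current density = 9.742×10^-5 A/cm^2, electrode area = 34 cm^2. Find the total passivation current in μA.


I = i_pass * A, then convert A → μA (×10^6)
I = 9.742×10^-5 * 34 * 10^6 = 3312.28 μA

3312.28 μA


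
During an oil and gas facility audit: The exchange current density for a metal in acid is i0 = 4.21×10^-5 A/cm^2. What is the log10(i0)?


i0 = 4.21×10^-5 A/cm^2
log10(i0) = -4.376

-4.376


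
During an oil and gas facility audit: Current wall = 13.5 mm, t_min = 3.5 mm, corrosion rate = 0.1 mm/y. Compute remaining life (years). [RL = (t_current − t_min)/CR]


Apply the remaining-life relation: RL = (t_current − t_min) / CR
RL = (13.5 − 3.5) / 0.1 = 10.0 / 0.1 = 100.0 years

100.0 years


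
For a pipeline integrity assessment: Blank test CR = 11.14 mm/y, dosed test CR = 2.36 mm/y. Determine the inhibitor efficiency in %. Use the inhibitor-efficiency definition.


Apply the inhibitor-efficiency definition: IE = (CR_blank − CR_inh)/CR_blank × 100
IE = (11.14 − 2.36) / 11.14 × 100
IE = 8.78 / 11.14 × 100 = 78.8 %

78.8 %


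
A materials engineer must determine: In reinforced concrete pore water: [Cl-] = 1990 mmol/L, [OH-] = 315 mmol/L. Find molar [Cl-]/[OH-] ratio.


Threshold parameter = [Cl-] / [OH-] (molar basis; both in mmol/L, so units cancel)
Ratio = 1990 / 315 = 6.32

6.32


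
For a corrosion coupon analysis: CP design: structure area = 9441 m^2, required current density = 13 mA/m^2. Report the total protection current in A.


I = area * current density, then convert mA → A (÷1000)
I = 9441 * 13 / 1000 = 122.73 A

122.73 A


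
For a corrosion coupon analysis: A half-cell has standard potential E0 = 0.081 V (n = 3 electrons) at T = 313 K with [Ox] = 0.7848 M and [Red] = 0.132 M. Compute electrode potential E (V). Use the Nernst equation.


Apply the Nernst equation: E = E0 + (RT/nF)*ln([Ox]/[Red])
Step 1: RT/nF = 8.314*313/(3*96485) = 0.00899028 V
Step 2: [Ox]/[Red] = 0.7848/0.132 = 5.945455
Step 3: ln(5.945455) = 1.782627
Step 4: correction = 0.00899028 * 1.782627 = 0.016 V
E = 0.081 + 0.016 = 0.097 V

0.097 V


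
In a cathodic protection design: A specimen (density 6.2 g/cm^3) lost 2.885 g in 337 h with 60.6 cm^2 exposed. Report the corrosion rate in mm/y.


Apply the mm/y weight-loss relation: CR = 87600 * W / (D * A * T)
Numerator: 87600 * 2.885 = 252726.0
Denominator: 6.2 * 60.6 * 337 = 126617.64
CR = 252726.0 / 126617.64 = 1.996 mm/y

1.996 mm/y


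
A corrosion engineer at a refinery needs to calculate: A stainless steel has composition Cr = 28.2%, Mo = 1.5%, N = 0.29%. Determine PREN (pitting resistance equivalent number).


Apply the PREN formula: PREN = Cr + 3.3*Mo + 16*N
PREN = 28.2 + 3.3*1.5 + 16*0.29
PREN = 28.2 + 4.95 + 4.64 = 37.79

37.79


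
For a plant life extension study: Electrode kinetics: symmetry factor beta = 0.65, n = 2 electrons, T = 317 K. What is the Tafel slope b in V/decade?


Apply the Tafel slope relation: b = 2.303*R*T/(beta*n*F)
Numerator: 2.303 * 8.314 * 317 = 6069.64
Denominator: 0.65 * 2 * 96485 = 125430.5
b = 6069.64 / 125430.5 = 0.0484 V/decade

0.0484 V/decade


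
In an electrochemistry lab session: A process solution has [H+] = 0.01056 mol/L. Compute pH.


pH = −log10[H+]
pH = −log10(0.01056) = 1.98

1.98


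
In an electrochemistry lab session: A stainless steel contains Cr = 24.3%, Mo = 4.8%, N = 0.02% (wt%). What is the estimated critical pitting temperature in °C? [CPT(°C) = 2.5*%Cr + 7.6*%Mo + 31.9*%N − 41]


Apply the ASTM G48 empirical CPT estimate: CPT(°C) = 2.5*%Cr + 7.6*%Mo + 31.9*%N − 41
2.5*24.3 = 60.75; 7.6*4.8 = 36.48; 31.9*0.02 = 0.638
CPT = 60.75 + 36.48 + 0.638 − 41 = 56.868 °C
Rounded to 0.1 °C: CPT ≈ 56.9 °C

56.9 °C


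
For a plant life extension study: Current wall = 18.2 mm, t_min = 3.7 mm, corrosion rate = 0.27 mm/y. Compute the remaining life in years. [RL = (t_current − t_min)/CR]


Apply the remaining-life relation: RL = (t_current − t_min) / CR
RL = (18.2 − 3.7) / 0.27 = 14.5 / 0.27 = 53.7 years

53.7 years


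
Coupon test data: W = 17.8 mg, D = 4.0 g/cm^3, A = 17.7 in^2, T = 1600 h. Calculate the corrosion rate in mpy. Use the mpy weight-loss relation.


Apply the mpy weight-loss relation: CR = 534 * W / (D * A * T)
Numerator: 534 * 17.8 = 9505.2
Denominator: 4.0 * 17.7 * 1600 = 113280.0
CR = 9505.2 / 113280.0 = 0.08391 mpy

0.08391 mpy


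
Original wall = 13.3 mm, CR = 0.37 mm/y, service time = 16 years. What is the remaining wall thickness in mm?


Remaining wall = original − CR × time
t = 13.3 − 0.37*16 = 13.3 − 5.92 = 7.38 mm

7.38 mm


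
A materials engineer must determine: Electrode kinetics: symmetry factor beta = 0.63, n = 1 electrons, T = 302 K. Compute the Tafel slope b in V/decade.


Apply the Tafel slope relation: b = 2.303*R*T/(beta*n*F)
Numerator: 2.303 * 8.314 * 302 = 5782.44
Denominator: 0.63 * 1 * 96485 = 60785.55
b = 5782.44 / 60785.55 = 0.0951 V/decade

0.0951 V/decade


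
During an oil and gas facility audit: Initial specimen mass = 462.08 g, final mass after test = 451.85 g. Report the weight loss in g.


Weight loss = initial − final
WL = 462.08 − 451.85 = 10.23 g

10.23 g


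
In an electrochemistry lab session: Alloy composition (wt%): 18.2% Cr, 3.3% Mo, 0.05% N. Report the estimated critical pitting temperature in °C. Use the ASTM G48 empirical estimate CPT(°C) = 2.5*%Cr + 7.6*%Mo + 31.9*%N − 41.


Apply the ASTM G48 empirical CPT estimate: CPT(°C) = 2.5*%Cr + 7.6*%Mo + 31.9*%N − 41
2.5*18.2 = 45.5; 7.6*3.3 = 25.08; 31.9*0.05 = 1.595
CPT = 45.5 + 25.08 + 1.595 − 41 = 31.175 °C
Rounded to 0.1 °C: CPT ≈ 31.2 °C

31.2 °C


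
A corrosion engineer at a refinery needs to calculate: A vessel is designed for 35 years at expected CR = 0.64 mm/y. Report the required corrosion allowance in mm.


Corrosion allowance = CR × design life
CA = 0.64 * 35 = 22.4 mm

22.4 mm


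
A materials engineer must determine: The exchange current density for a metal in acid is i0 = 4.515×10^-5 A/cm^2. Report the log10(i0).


i0 = 4.515×10^-5 A/cm^2
log10(i0) = -4.345

-4.345


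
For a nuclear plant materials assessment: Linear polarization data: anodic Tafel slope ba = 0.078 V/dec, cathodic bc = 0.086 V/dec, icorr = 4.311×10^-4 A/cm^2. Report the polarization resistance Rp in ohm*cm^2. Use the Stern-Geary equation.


Apply the Stern-Geary equation: Rp = ba*bc / (2.303*icorr*(ba+bc))
ba*bc = 0.078*0.086 = 0.006708
ba+bc = 0.164; 2.303*icorr*(ba+bc) = 2.303*4.311×10^-4*0.164 = 1.6282302×10^-4
Rp = 0.006708 / 1.6282302×10^-4 = 41.2 ohm*cm^2

41.2 ohm*cm^2


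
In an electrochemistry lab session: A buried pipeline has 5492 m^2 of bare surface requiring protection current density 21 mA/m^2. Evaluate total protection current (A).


I = area * current density, then convert mA → A (÷1000)
I = 5492 * 21 / 1000 = 115.33 A

115.33 A


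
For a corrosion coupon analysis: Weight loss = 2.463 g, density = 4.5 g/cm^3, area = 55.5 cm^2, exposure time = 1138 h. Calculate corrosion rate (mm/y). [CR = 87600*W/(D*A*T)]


Apply the mm/y weight-loss relation: CR = 87600 * W / (D * A * T)
Numerator: 87600 * 2.463 = 215758.8
Denominator: 4.5 * 55.5 * 1138 = 284215.5
CR = 215758.8 / 284215.5 = 0.75914 mm/y

0.75914 mm/y


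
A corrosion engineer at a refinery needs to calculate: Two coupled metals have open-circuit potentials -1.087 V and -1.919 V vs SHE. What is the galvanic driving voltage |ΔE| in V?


Driving voltage is the absolute potential difference.
|ΔE| = |-1.087 − (-1.919)| = 0.832 V

0.832 V


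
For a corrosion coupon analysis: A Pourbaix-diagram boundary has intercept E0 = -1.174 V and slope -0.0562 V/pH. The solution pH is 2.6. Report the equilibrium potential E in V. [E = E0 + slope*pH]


Apply the Pourbaix line equation: E = E0 + slope*pH
E = -1.174 + (-0.0562)*2.6 = -1.174 + (-0.14612) = -1.32012 V
Rounded to 3 decimal places: E = -1.320 V

-1.320 V


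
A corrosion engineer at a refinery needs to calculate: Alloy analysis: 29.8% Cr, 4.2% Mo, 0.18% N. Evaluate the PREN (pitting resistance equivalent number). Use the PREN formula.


Apply the PREN formula: PREN = Cr + 3.3*Mo + 16*N
PREN = 29.8 + 3.3*4.2 + 16*0.18
PREN = 29.8 + 13.86 + 2.88 = 46.54

46.54


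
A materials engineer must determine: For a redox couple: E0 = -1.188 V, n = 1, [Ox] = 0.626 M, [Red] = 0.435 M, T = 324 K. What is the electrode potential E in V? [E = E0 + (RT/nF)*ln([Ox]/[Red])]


Apply the Nernst equation: E = E0 + (RT/nF)*ln([Ox]/[Red])
Step 1: RT/nF = 8.314*324/(1*96485) = 0.0279187 V
Step 2: [Ox]/[Red] = 0.626/0.435 = 1.43908
Step 3: ln(1.43908) = 0.364004
Step 4: correction = 0.0279187 * 0.364004 = 0.01 V
E = -1.188 + 0.01 = -1.178 V

-1.178 V


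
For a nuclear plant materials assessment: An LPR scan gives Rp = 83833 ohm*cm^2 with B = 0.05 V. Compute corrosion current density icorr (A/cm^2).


Apply the Stern-Geary relation: icorr = B / Rp
icorr = 0.05 / 83833 = 5.964×10^-7 A/cm^2

5.964×10^-7 A/cm^2


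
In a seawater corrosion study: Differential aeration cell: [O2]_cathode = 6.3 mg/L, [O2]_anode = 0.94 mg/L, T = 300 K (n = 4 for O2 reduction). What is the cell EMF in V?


Apply the Nernst concentration-cell relation: E = (RT/nF)*ln(C_cathode/C_anode)
RT/nF = 8.314*300/(4*96485) = 0.00646266 V
ln(6.3/0.94) = 1.90243
E = 0.00646266 * 1.90243 = 0.01229 V

0.01229 V


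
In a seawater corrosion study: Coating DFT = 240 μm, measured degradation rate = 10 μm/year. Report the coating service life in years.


Service life = thickness / degradation rate
Life = 240 / 10 = 24.0 years

24.0 years


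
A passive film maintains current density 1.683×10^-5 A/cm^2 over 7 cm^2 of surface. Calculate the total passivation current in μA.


I = i_pass * A, then convert A → μA (×10^6)
I = 1.683×10^-5 * 7 * 10^6 = 117.81 μA

117.81 μA


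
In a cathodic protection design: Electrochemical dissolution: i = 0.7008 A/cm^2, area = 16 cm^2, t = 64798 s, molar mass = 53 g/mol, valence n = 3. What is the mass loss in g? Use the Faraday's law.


Apply Faraday's law: m = i*A*t*M / (n*F)
Total charge passed Q = i*A*t = 0.7008*16*64798 = 726567.0144 C
m = Q*M/(n*F) = 726567.0144*53/(3*96485) = 133.0364 g

133.0364 g


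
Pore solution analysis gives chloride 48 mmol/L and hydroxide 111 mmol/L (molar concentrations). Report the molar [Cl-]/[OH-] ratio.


Threshold parameter = [Cl-] / [OH-] (molar basis; both in mmol/L, so units cancel)
Ratio = 48 / 111 = 0.43

0.43


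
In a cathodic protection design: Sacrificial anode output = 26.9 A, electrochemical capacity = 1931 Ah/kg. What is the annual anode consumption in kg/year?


Annual consumption = current * hours per year / capacity
Rate = 26.9 * 8760 / 1931 = 122.0 kg/year

122.0 kg/year


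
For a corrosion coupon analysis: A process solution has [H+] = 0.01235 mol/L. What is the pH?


pH = −log10[H+]
pH = −log10(0.01235) = 1.91

1.91


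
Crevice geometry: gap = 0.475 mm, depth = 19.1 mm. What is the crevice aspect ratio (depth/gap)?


Aspect ratio = depth / gap
Ratio = 19.1 / 0.475 = 40.2

40.2


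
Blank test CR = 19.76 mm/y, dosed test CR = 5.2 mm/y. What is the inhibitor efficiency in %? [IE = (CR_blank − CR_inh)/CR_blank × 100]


Apply the inhibitor-efficiency definition: IE = (CR_blank − CR_inh)/CR_blank × 100
IE = (19.76 − 5.2) / 19.76 × 100
IE = 14.56 / 19.76 × 100 = 73.7 %

73.7 %


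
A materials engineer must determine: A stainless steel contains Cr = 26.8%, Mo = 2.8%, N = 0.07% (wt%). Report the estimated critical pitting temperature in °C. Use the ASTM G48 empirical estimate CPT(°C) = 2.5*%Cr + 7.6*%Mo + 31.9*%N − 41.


Apply the ASTM G48 empirical CPT estimate: CPT(°C) = 2.5*%Cr + 7.6*%Mo + 31.9*%N − 41
2.5*26.8 = 67; 7.6*2.8 = 21.28; 31.9*0.07 = 2.233
CPT = 67 + 21.28 + 2.233 − 41 = 49.513 °C
Rounded to 0.1 °C: CPT ≈ 49.5 °C

49.5 °C


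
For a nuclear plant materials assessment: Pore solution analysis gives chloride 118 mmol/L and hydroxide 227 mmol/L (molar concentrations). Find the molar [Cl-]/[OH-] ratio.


Threshold parameter = [Cl-] / [OH-] (molar basis; both in mmol/L, so units cancel)
Ratio = 118 / 227 = 0.52

0.52


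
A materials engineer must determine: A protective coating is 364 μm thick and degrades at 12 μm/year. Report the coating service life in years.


Service life = thickness / degradation rate
Life = 364 / 12 = 30.3 years

30.3 years


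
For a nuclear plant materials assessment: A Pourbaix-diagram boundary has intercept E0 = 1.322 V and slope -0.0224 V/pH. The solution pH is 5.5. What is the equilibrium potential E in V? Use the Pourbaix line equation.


Apply the Pourbaix line equation: E = E0 + slope*pH
E = 1.322 + (-0.0224)*5.5 = 1.322 + (-0.1232) = 1.1988 V
Rounded to 3 decimal places: E = 1.199 V

1.199 V


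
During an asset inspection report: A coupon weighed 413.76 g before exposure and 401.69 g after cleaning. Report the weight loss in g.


Weight loss = initial − final
WL = 413.76 − 401.69 = 12.07 g

12.07 g


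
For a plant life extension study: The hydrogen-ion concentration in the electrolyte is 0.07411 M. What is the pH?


pH = −log10[H+]
pH = −log10(0.07411) = 1.13

1.13


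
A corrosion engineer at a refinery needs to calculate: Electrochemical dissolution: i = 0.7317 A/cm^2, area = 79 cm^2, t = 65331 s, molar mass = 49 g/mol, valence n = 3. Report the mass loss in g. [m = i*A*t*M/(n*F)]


Apply Faraday's law: m = i*A*t*M / (n*F)
Total charge passed Q = i*A*t = 0.7317*79*65331 = 3776412.7233 C
m = Q*M/(n*F) = 3776412.7233*49/(3*96485) = 639.2849 g

639.2849 g


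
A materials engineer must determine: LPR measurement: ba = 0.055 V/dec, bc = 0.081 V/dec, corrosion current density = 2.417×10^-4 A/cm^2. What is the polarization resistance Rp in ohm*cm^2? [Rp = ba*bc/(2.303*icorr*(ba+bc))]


Apply the Stern-Geary equation: Rp = ba*bc / (2.303*icorr*(ba+bc))
ba*bc = 0.055*0.081 = 0.004455
ba+bc = 0.136; 2.303*icorr*(ba+bc) = 2.303*2.417×10^-4*0.136 = 7.5702374×10^-5
Rp = 0.004455 / 7.5702374×10^-5 = 58.85 ohm*cm^2

58.85 ohm*cm^2


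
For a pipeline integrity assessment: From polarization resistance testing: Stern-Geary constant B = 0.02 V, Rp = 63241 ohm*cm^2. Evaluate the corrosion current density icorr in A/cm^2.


Apply the Stern-Geary relation: icorr = B / Rp
icorr = 0.02 / 63241 = 3.163×10^-7 A/cm^2

3.163×10^-7 A/cm^2


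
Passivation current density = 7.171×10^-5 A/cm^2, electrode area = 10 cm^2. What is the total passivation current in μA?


I = i_pass * A, then convert A → μA (×10^6)
I = 7.171×10^-5 * 10 * 10^6 = 717.1 μA

717.1 μA


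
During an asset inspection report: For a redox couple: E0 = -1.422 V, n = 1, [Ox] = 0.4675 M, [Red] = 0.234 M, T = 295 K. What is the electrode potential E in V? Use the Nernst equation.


Apply the Nernst equation: E = E0 + (RT/nF)*ln([Ox]/[Red])
Step 1: RT/nF = 8.314*295/(1*96485) = 0.02541981 V
Step 2: [Ox]/[Red] = 0.4675/0.234 = 1.997863
Step 3: ln(1.997863) = 0.692078
Step 4: correction = 0.02541981 * 0.692078 = 0.018 V
E = -1.422 + 0.018 = -1.404 V

-1.404 V


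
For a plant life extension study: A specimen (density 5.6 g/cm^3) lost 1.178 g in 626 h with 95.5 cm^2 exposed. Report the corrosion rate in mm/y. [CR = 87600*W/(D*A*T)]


Apply the mm/y weight-loss relation: CR = 87600 * W / (D * A * T)
Numerator: 87600 * 1.178 = 103192.8
Denominator: 5.6 * 95.5 * 626 = 334784.8
CR = 103192.8 / 334784.8 = 0.3082 mm/y

0.3082 mm/y


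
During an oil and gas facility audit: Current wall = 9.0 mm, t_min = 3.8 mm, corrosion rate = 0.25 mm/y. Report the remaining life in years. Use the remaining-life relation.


Apply the remaining-life relation: RL = (t_current − t_min) / CR
RL = (9.0 − 3.8) / 0.25 = 5.2 / 0.25 = 20.8 years

20.8 years


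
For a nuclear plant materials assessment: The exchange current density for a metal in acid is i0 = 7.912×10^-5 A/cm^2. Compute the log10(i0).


i0 = 7.912×10^-5 A/cm^2
log10(i0) = -4.102

-4.102


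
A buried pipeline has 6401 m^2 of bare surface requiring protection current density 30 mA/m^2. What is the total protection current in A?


I = area * current density, then convert mA → A (÷1000)
I = 6401 * 30 / 1000 = 192.03 A

192.03 A


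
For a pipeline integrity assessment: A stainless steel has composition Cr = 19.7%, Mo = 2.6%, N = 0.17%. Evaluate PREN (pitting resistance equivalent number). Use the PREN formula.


Apply the PREN formula: PREN = Cr + 3.3*Mo + 16*N
PREN = 19.7 + 3.3*2.6 + 16*0.17
PREN = 19.7 + 8.58 + 2.72 = 31.0

31.0


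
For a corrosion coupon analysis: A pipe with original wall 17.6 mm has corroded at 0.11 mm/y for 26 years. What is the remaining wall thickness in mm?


Remaining wall = original − CR × time
t = 17.6 − 0.11*26 = 17.6 − 2.86 = 14.74 mm

14.74 mm


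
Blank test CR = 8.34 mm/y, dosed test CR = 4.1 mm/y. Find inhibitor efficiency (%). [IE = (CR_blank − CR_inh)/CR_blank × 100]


Apply the inhibitor-efficiency definition: IE = (CR_blank − CR_inh)/CR_blank × 100
IE = (8.34 − 4.1) / 8.34 × 100
IE = 4.24 / 8.34 × 100 = 50.8 %

50.8 %


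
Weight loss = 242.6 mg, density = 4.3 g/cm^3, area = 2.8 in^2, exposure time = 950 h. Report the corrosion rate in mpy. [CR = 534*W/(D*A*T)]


Apply the mpy weight-loss relation: CR = 534 * W / (D * A * T)
Numerator: 534 * 242.6 = 129548.4
Denominator: 4.3 * 2.8 * 950 = 11438.0
CR = 129548.4 / 11438.0 = 11.3261 mpy

11.3261 mpy


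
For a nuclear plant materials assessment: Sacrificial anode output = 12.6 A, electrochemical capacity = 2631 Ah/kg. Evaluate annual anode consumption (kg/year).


Annual consumption = current * hours per year / capacity
Rate = 12.6 * 8760 / 2631 = 42.0 kg/year

42.0 kg/year


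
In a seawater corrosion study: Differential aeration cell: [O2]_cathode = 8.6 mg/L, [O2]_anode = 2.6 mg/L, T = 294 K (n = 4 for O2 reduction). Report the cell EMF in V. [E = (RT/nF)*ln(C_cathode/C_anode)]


Apply the Nernst concentration-cell relation: E = (RT/nF)*ln(C_cathode/C_anode)
RT/nF = 8.314*294/(4*96485) = 0.00633341 V
ln(8.6/2.6) = 1.19625
E = 0.00633341 * 1.19625 = 0.00758 V

0.00758 V


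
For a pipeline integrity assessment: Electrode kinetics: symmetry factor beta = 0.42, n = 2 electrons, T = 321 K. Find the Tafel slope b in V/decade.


Apply the Tafel slope relation: b = 2.303*R*T/(beta*n*F)
Numerator: 2.303 * 8.314 * 321 = 6146.23
Denominator: 0.42 * 2 * 96485 = 81047.4
b = 6146.23 / 81047.4 = 0.0758 V/decade

0.0758 V/decade


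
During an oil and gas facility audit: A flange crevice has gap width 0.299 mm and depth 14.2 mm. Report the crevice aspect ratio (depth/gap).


Aspect ratio = depth / gap
Ratio = 14.2 / 0.299 = 47.5

47.5


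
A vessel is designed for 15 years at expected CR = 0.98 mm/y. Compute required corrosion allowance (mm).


Corrosion allowance = CR × design life
CA = 0.98 * 15 = 14.7 mm

14.7 mm


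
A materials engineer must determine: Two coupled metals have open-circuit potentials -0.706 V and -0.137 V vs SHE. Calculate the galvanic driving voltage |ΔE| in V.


Driving voltage is the absolute potential difference.
|ΔE| = |-0.706 − (-0.137)| = 0.569 V

0.569 V


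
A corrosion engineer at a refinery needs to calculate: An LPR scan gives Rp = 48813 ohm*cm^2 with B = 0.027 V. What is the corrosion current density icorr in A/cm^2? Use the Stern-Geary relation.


Apply the Stern-Geary relation: icorr = B / Rp
icorr = 0.027 / 48813 = 5.531×10^-7 A/cm^2

5.531×10^-7 A/cm^2


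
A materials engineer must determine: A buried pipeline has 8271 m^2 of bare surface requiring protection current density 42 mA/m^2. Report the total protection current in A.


I = area * current density, then convert mA → A (÷1000)
I = 8271 * 42 / 1000 = 347.38 A

347.38 A


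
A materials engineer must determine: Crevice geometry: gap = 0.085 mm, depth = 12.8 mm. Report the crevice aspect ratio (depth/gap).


Aspect ratio = depth / gap
Ratio = 12.8 / 0.085 = 150.6

150.6


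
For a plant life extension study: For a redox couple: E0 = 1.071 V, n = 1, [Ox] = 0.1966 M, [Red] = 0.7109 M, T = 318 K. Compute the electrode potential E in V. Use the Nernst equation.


Apply the Nernst equation: E = E0 + (RT/nF)*ln([Ox]/[Red])
Step 1: RT/nF = 8.314*318/(1*96485) = 0.02740169 V
Step 2: [Ox]/[Red] = 0.1966/0.7109 = 0.276551
Step 3: ln(0.276551) = -1.28536
Step 4: correction = 0.02740169 * -1.28536 = -0.0352 V
E = 1.071 + -0.0352 = 1.0358 V

1.0358 V


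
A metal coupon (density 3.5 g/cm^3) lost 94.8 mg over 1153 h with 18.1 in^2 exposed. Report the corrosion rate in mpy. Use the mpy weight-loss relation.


Apply the mpy weight-loss relation: CR = 534 * W / (D * A * T)
Numerator: 534 * 94.8 = 50623.2
Denominator: 3.5 * 18.1 * 1153 = 73042.55
CR = 50623.2 / 73042.55 = 0.6931 mpy

0.6931 mpy


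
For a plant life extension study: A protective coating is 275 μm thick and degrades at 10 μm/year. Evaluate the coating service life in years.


Service life = thickness / degradation rate
Life = 275 / 10 = 27.5 years

27.5 years


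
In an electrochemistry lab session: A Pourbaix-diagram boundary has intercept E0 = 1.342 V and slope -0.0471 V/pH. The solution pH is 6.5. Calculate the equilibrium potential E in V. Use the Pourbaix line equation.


Apply the Pourbaix line equation: E = E0 + slope*pH
E = 1.342 + (-0.0471)*6.5 = 1.342 + (-0.30615) = 1.03585 V
Rounded to 3 decimal places: E = 1.036 V

1.036 V


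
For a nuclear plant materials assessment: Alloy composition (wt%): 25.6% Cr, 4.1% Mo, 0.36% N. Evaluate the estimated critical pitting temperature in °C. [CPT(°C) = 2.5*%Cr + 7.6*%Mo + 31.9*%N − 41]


Apply the ASTM G48 empirical CPT estimate: CPT(°C) = 2.5*%Cr + 7.6*%Mo + 31.9*%N − 41
2.5*25.6 = 64; 7.6*4.1 = 31.16; 31.9*0.36 = 11.484
CPT = 64 + 31.16 + 11.484 − 41 = 65.644 °C
Rounded to 0.1 °C: CPT ≈ 65.6 °C

65.6 °C


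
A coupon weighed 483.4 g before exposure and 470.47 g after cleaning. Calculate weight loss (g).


Weight loss = initial − final
WL = 483.4 − 470.47 = 12.93 g

12.93 g


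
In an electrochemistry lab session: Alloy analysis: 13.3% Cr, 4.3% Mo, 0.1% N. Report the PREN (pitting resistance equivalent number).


Apply the PREN formula: PREN = Cr + 3.3*Mo + 16*N
PREN = 13.3 + 3.3*4.3 + 16*0.1
PREN = 13.3 + 14.19 + 1.6 = 29.09

29.09


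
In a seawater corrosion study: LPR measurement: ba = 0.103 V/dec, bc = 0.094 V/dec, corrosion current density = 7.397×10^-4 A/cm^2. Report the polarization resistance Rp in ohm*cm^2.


Apply the Stern-Geary equation: Rp = ba*bc / (2.303*icorr*(ba+bc))
ba*bc = 0.103*0.094 = 0.009682
ba+bc = 0.197; 2.303*icorr*(ba+bc) = 2.303*7.397×10^-4*0.197 = 3.3559523×10^-4
Rp = 0.009682 / 3.3559523×10^-4 = 28.85 ohm*cm^2

28.85 ohm*cm^2


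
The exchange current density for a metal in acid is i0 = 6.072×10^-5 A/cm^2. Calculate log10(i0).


i0 = 6.072×10^-5 A/cm^2
log10(i0) = -4.217

-4.217


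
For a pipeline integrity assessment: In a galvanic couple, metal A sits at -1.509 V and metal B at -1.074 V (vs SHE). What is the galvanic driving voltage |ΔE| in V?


Driving voltage is the absolute potential difference.
|ΔE| = |-1.509 − (-1.074)| = 0.435 V

0.435 V


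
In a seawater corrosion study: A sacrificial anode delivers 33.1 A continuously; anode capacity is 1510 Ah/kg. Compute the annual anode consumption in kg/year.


Annual consumption = current * hours per year / capacity
Rate = 33.1 * 8760 / 1510 = 192.0 kg/year

192.0 kg/year


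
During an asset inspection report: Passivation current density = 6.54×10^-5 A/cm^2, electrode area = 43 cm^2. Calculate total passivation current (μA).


I = i_pass * A, then convert A → μA (×10^6)
I = 6.54×10^-5 * 43 * 10^6 = 2812.2 μA

2812.2 μA


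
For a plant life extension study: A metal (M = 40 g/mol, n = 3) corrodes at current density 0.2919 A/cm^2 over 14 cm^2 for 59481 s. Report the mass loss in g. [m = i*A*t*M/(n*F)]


Apply Faraday's law: m = i*A*t*M / (n*F)
Total charge passed Q = i*A*t = 0.2919*14*59481 = 243075.0546 C
m = Q*M/(n*F) = 243075.0546*40/(3*96485) = 33.5907 g

33.5907 g


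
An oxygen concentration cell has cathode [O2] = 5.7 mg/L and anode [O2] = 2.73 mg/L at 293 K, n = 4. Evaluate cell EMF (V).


Apply the Nernst concentration-cell relation: E = (RT/nF)*ln(C_cathode/C_anode)
RT/nF = 8.314*293/(4*96485) = 0.00631187 V
ln(5.7/2.73) = 0.73616
E = 0.00631187 * 0.73616 = 0.00465 V

0.00465 V


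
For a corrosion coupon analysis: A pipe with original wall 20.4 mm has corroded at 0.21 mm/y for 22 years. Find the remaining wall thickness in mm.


Remaining wall = original − CR × time
t = 20.4 − 0.21*22 = 20.4 − 4.62 = 15.78 mm

15.78 mm


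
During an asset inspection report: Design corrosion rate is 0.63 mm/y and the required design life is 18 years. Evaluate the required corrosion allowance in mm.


Corrosion allowance = CR × design life
CA = 0.63 * 18 = 11.34 mm

11.34 mm


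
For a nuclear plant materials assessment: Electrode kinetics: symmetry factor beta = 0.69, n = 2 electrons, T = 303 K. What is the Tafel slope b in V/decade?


Apply the Tafel slope relation: b = 2.303*R*T/(beta*n*F)
Numerator: 2.303 * 8.314 * 303 = 5801.58
Denominator: 0.69 * 2 * 96485 = 133149.3
b = 5801.58 / 133149.3 = 0.044 V/decade

0.044 V/decade


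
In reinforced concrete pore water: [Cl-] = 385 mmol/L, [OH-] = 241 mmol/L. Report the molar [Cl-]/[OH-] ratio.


Threshold parameter = [Cl-] / [OH-] (molar basis; both in mmol/L, so units cancel)
Ratio = 385 / 241 = 1.6

1.6


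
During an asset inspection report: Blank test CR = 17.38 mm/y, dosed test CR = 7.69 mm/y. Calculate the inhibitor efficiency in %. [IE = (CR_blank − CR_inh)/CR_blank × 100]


Apply the inhibitor-efficiency definition: IE = (CR_blank − CR_inh)/CR_blank × 100
IE = (17.38 − 7.69) / 17.38 × 100
IE = 9.69 / 17.38 × 100 = 55.8 %

55.8 %


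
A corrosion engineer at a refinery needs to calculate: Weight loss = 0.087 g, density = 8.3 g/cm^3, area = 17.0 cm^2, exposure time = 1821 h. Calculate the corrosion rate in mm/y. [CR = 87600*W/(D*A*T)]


Apply the mm/y weight-loss relation: CR = 87600 * W / (D * A * T)
Numerator: 87600 * 0.087 = 7621.2
Denominator: 8.3 * 17.0 * 1821 = 256943.1
CR = 7621.2 / 256943.1 = 0.0297 mm/y

0.0297 mm/y


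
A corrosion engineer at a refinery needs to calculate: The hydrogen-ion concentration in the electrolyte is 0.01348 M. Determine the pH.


pH = −log10[H+]
pH = −log10(0.01348) = 1.87

1.87


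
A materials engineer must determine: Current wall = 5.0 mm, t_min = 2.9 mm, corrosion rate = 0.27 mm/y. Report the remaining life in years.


Apply the remaining-life relation: RL = (t_current − t_min) / CR
RL = (5.0 − 2.9) / 0.27 = 2.1 / 0.27 = 7.8 years

7.8 years


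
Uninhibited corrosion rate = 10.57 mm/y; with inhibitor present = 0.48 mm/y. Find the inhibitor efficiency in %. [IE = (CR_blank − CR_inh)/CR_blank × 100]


Apply the inhibitor-efficiency definition: IE = (CR_blank − CR_inh)/CR_blank × 100
IE = (10.57 − 0.48) / 10.57 × 100
IE = 10.09 / 10.57 × 100 = 95.5 %

95.5 %


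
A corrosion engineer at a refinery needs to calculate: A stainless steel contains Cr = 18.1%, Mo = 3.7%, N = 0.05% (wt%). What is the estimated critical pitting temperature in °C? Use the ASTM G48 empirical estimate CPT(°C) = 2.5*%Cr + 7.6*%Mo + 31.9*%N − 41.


Apply the ASTM G48 empirical CPT estimate: CPT(°C) = 2.5*%Cr + 7.6*%Mo + 31.9*%N − 41
2.5*18.1 = 45.25; 7.6*3.7 = 28.12; 31.9*0.05 = 1.595
CPT = 45.25 + 28.12 + 1.595 − 41 = 33.965 °C
Rounded to 0.1 °C: CPT ≈ 34.0 °C

34.0 °C


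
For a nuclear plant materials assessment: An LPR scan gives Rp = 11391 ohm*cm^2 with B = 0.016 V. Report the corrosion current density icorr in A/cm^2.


Apply the Stern-Geary relation: icorr = B / Rp
icorr = 0.016 / 11391 = 1.405×10^-6 A/cm^2

1.405×10^-6 A/cm^2


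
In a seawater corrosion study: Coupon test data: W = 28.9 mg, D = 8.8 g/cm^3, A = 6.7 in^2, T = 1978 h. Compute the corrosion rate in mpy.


Apply the mpy weight-loss relation: CR = 534 * W / (D * A * T)
Numerator: 534 * 28.9 = 15432.6
Denominator: 8.8 * 6.7 * 1978 = 116622.88
CR = 15432.6 / 116622.88 = 0.1323 mpy

0.1323 mpy


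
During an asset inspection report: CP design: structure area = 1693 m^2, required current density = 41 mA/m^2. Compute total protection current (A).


I = area * current density, then convert mA → A (÷1000)
I = 1693 * 41 / 1000 = 69.41 A

69.41 A


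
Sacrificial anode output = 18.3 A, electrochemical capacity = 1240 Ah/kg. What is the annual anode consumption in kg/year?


Annual consumption = current * hours per year / capacity
Rate = 18.3 * 8760 / 1240 = 129.3 kg/year

129.3 kg/year


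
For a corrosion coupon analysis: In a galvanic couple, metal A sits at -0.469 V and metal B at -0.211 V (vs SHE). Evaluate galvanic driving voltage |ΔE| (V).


Driving voltage is the absolute potential difference.
|ΔE| = |-0.469 − (-0.211)| = 0.258 V

0.258 V


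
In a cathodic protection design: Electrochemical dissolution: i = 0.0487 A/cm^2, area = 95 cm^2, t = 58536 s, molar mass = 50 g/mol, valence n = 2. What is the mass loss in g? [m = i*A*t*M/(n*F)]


Apply Faraday's law: m = i*A*t*M / (n*F)
Total charge passed Q = i*A*t = 0.0487*95*58536 = 270816.804 C
m = Q*M/(n*F) = 270816.804*50/(2*96485) = 70.1707 g

70.1707 g


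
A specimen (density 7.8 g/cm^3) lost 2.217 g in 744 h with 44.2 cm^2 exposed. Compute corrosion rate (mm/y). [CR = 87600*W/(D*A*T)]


Apply the mm/y weight-loss relation: CR = 87600 * W / (D * A * T)
Numerator: 87600 * 2.217 = 194209.2
Denominator: 7.8 * 44.2 * 744 = 256501.44
CR = 194209.2 / 256501.44 = 0.75715 mm/y

0.75715 mm/y


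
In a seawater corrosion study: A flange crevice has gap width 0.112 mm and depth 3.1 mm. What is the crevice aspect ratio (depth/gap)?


Aspect ratio = depth / gap
Ratio = 3.1 / 0.112 = 27.7

27.7


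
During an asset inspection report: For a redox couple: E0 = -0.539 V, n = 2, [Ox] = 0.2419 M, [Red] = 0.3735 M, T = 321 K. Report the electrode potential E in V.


Apply the Nernst equation: E = E0 + (RT/nF)*ln([Ox]/[Red])
Step 1: RT/nF = 8.314*321/(2*96485) = 0.0138301 V
Step 2: [Ox]/[Red] = 0.2419/0.3735 = 0.647657
Step 3: ln(0.647657) = -0.434394
Step 4: correction = 0.0138301 * -0.434394 = -0.006 V
E = -0.539 + -0.006 = -0.545 V

-0.545 V


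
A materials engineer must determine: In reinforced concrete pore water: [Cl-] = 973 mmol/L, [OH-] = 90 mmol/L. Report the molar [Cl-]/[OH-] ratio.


Threshold parameter = [Cl-] / [OH-] (molar basis; both in mmol/L, so units cancel)
Ratio = 973 / 90 = 10.81

10.81


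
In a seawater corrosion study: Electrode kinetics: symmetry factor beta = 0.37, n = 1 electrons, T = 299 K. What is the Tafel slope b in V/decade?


Apply the Tafel slope relation: b = 2.303*R*T/(beta*n*F)
Numerator: 2.303 * 8.314 * 299 = 5725.0
Denominator: 0.37 * 1 * 96485 = 35699.45
b = 5725.0 / 35699.45 = 0.16 V/decade

0.16 V/decade


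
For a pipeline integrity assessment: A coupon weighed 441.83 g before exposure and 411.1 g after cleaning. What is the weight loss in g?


Weight loss = initial − final
WL = 441.83 − 411.1 = 30.73 g

30.73 g


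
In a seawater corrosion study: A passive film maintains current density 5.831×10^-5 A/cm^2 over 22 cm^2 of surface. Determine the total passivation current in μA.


I = i_pass * A, then convert A → μA (×10^6)
I = 5.831×10^-5 * 22 * 10^6 = 1282.82 μA

1282.82 μA


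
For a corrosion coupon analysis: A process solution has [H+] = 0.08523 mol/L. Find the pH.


pH = −log10[H+]
pH = −log10(0.08523) = 1.07

1.07


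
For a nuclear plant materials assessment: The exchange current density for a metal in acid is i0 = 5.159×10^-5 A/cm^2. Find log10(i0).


i0 = 5.159×10^-5 A/cm^2
log10(i0) = -4.287

-4.287


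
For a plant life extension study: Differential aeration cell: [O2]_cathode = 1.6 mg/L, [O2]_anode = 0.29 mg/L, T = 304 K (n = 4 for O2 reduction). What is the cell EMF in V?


Apply the Nernst concentration-cell relation: E = (RT/nF)*ln(C_cathode/C_anode)
RT/nF = 8.314*304/(4*96485) = 0.00654883 V
ln(1.6/0.29) = 1.70788
E = 0.00654883 * 1.70788 = 0.01118 V

0.01118 V


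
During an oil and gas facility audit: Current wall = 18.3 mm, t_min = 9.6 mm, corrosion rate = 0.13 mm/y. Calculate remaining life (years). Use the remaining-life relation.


Apply the remaining-life relation: RL = (t_current − t_min) / CR
RL = (18.3 − 9.6) / 0.13 = 8.7 / 0.13 = 66.9 years

66.9 years


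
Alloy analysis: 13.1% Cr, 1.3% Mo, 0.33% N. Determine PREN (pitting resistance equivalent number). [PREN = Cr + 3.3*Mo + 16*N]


Apply the PREN formula: PREN = Cr + 3.3*Mo + 16*N
PREN = 13.1 + 3.3*1.3 + 16*0.33
PREN = 13.1 + 4.29 + 5.28 = 22.67

22.67


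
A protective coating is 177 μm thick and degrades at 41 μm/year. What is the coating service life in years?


Service life = thickness / degradation rate
Life = 177 / 41 = 4.3 years

4.3 years


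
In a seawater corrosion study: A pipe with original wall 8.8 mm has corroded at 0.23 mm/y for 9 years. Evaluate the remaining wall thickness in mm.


Remaining wall = original − CR × time
t = 8.8 − 0.23*9 = 8.8 − 2.07 = 6.73 mm

6.73 mm


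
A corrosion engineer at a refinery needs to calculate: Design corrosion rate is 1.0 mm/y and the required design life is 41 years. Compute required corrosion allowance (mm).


Corrosion allowance = CR × design life
CA = 1.0 * 41 = 41.0 mm

41.0 mm


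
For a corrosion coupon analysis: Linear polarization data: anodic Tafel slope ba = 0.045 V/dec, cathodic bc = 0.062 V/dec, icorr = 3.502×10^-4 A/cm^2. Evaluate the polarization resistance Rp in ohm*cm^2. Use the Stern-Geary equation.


Apply the Stern-Geary equation: Rp = ba*bc / (2.303*icorr*(ba+bc))
ba*bc = 0.045*0.062 = 0.00279
ba+bc = 0.107; 2.303*icorr*(ba+bc) = 2.303*3.502×10^-4*0.107 = 8.6296634×10^-5
Rp = 0.00279 / 8.6296634×10^-5 = 32.33 ohm*cm^2

32.33 ohm*cm^2


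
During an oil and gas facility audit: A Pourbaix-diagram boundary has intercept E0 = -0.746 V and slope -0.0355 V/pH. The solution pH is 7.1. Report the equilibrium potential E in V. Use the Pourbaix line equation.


Apply the Pourbaix line equation: E = E0 + slope*pH
E = -0.746 + (-0.0355)*7.1 = -0.746 + (-0.25205) = -0.99805 V
Rounded to 3 decimal places: E = -0.998 V

-0.998 V


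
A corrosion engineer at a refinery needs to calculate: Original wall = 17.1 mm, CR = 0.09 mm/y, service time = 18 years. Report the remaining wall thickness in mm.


Remaining wall = original − CR × time
t = 17.1 − 0.09*18 = 17.1 − 1.62 = 15.48 mm

15.48 mm


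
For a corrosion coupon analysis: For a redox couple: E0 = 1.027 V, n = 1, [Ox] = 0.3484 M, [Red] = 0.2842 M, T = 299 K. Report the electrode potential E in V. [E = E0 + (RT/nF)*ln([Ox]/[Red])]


Apply the Nernst equation: E = E0 + (RT/nF)*ln([Ox]/[Red])
Step 1: RT/nF = 8.314*299/(1*96485) = 0.02576448 V
Step 2: [Ox]/[Red] = 0.3484/0.2842 = 1.225897
Step 3: ln(1.225897) = 0.203673
Step 4: correction = 0.02576448 * 0.203673 = 0.005 V
E = 1.027 + 0.005 = 1.032 V

1.032 V


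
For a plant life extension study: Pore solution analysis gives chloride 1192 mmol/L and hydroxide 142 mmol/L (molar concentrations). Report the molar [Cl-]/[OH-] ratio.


Threshold parameter = [Cl-] / [OH-] (molar basis; both in mmol/L, so units cancel)
Ratio = 1192 / 142 = 8.39

8.39


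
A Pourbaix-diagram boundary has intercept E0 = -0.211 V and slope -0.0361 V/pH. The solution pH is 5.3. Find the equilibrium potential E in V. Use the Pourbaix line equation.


Apply the Pourbaix line equation: E = E0 + slope*pH
E = -0.211 + (-0.0361)*5.3 = -0.211 + (-0.19133) = -0.40233 V
Rounded to 3 decimal places: E = -0.402 V

-0.402 V


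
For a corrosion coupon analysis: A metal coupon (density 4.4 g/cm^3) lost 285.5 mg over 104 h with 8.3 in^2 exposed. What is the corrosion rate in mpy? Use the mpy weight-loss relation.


Apply the mpy weight-loss relation: CR = 534 * W / (D * A * T)
Numerator: 534 * 285.5 = 152457.0
Denominator: 4.4 * 8.3 * 104 = 3798.08
CR = 152457.0 / 3798.08 = 40.141 mpy

40.141 mpy


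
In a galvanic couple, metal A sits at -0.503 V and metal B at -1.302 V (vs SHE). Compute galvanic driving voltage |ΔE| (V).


Driving voltage is the absolute potential difference.
|ΔE| = |-0.503 − (-1.302)| = 0.799 V

0.799 V


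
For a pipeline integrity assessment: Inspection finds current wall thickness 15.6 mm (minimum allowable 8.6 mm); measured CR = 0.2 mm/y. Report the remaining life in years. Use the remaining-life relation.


Apply the remaining-life relation: RL = (t_current − t_min) / CR
RL = (15.6 − 8.6) / 0.2 = 7.0 / 0.2 = 35.0 years

35.0 years


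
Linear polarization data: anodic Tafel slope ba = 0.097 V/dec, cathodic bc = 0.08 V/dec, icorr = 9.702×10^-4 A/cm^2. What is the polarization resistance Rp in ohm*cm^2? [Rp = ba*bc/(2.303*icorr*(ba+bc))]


Apply the Stern-Geary equation: Rp = ba*bc / (2.303*icorr*(ba+bc))
ba*bc = 0.097*0.08 = 0.00776
ba+bc = 0.177; 2.303*icorr*(ba+bc) = 2.303*9.702×10^-4*0.177 = 3.954836×10^-4
Rp = 0.00776 / 3.954836×10^-4 = 19.6 ohm*cm^2

19.6 ohm*cm^2


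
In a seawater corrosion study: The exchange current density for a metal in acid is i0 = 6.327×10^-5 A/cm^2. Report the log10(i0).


i0 = 6.327×10^-5 A/cm^2
log10(i0) = -4.199

-4.199


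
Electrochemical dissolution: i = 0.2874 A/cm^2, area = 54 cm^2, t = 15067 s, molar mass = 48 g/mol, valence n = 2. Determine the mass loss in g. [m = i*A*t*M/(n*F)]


Apply Faraday's law: m = i*A*t*M / (n*F)
Total charge passed Q = i*A*t = 0.2874*54*15067 = 233833.8132 C
m = Q*M/(n*F) = 233833.8132*48/(2*96485) = 58.1646 g

58.1646 g


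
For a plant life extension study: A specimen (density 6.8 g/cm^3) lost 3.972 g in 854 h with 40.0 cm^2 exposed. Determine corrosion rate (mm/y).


Apply the mm/y weight-loss relation: CR = 87600 * W / (D * A * T)
Numerator: 87600 * 3.972 = 347947.2
Denominator: 6.8 * 40.0 * 854 = 232288.0
CR = 347947.2 / 232288.0 = 1.49791 mm/y

1.49791 mm/y


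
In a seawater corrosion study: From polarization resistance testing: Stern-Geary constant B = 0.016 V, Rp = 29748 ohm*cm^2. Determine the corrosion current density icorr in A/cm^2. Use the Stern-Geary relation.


Apply the Stern-Geary relation: icorr = B / Rp
icorr = 0.016 / 29748 = 5.379×10^-7 A/cm^2

5.379×10^-7 A/cm^2


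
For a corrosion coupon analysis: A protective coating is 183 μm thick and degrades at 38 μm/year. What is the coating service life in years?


Service life = thickness / degradation rate
Life = 183 / 38 = 4.8 years

4.8 years


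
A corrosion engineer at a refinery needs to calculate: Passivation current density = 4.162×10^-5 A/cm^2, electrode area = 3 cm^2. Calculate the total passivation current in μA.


I = i_pass * A, then convert A → μA (×10^6)
I = 4.162×10^-5 * 3 * 10^6 = 124.86 μA

124.86 μA


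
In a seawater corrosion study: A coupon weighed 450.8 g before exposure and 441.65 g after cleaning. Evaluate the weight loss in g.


Weight loss = initial − final
WL = 450.8 − 441.65 = 9.15 g

9.15 g


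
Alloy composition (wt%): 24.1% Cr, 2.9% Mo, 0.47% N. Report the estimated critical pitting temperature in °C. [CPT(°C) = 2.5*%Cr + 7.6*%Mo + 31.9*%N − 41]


Apply the ASTM G48 empirical CPT estimate: CPT(°C) = 2.5*%Cr + 7.6*%Mo + 31.9*%N − 41
2.5*24.1 = 60.25; 7.6*2.9 = 22.04; 31.9*0.47 = 14.993
CPT = 60.25 + 22.04 + 14.993 − 41 = 56.283 °C
Rounded to 0.1 °C: CPT ≈ 56.3 °C

56.3 °C
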